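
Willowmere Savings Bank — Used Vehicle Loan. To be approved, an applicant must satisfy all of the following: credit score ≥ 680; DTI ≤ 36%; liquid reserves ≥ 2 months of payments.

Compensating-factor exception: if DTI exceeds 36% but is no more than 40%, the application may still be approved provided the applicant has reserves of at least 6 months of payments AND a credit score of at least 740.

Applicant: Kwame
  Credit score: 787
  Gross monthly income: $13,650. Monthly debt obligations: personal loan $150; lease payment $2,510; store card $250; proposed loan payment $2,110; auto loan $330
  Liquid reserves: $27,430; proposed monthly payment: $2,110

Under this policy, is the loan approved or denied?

Credit score 787 ≥ 680 (meets base)
Total debts = (150 + 2,510 + 250 + 2,110 + 330) = 5,350. DTI: 5,350 ÷ 13,650 = 39.2%, over the 36% base limit.
Reserves = 27,430/2,110 = 13.0 months ≥ 2
DTI 39.2% is within the 36%–40% exception band; checking compensating factors.
Override check — reserves: 13.0 mo (ok); score: 787 (ok).
Both compensating conditions met → exception applies.

Approved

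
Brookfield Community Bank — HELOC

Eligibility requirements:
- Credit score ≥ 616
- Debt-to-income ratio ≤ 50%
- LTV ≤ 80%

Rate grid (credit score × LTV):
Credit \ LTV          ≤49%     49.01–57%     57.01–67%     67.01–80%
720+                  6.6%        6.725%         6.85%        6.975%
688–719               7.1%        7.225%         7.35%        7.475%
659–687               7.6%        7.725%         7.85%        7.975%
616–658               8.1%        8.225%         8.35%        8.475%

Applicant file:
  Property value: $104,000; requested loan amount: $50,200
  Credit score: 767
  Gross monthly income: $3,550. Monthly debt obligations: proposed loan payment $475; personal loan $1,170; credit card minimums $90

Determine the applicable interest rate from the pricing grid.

6.6%

Credit score 767 ≥ 616; Total monthly debts = (475 + 1,170 + 90) = 1,735. Debt-to-income = 1,735/3,550 = 48.9% — meets 50% limit
LTV: 50,200 ÷ 104,000 = 48.3%, within 80% cap
Credit 767 → row 720+; LTV 48.3% → column ≤49%. Grid cell → 6.6%.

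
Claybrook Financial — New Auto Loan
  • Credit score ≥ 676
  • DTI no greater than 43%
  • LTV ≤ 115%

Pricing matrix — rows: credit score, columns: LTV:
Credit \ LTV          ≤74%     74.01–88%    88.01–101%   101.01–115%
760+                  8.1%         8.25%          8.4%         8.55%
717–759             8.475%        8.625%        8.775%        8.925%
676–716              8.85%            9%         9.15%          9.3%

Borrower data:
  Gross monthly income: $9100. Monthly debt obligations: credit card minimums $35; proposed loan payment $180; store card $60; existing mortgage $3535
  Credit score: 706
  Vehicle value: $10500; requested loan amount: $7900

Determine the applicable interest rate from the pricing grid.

Credit score 706 ≥ 676; Total monthly debts = (35 + 180 + 60 + 3,535) = 3,810. DTI = 3,810/9,100 = 41.9% ≤ 43%
LTV = 7,900/10,500 = 75.2% ≤ 115%
Score 706 is in the 676–716 band; LTV 75.2% is in the 74.01–88% band → 9%.

9%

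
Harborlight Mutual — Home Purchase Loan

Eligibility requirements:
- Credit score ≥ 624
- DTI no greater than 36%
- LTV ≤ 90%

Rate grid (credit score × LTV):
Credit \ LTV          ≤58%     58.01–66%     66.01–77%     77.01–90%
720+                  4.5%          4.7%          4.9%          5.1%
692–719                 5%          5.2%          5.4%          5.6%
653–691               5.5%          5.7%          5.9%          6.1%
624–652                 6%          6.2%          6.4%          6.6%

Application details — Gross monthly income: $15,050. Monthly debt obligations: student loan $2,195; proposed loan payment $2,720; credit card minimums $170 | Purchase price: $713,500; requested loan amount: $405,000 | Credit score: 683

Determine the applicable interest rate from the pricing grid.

5.5%

Credit score 683 ≥ 624; Total monthly debts = (2,195 + 2,720 + 170) = 5,085. Debt-to-income = 5,085/15,050 = 33.8% — meets 36% limit
Loan-to-value = 405,000/713,500 = 56.8% — pass (90% max)
Credit 683 → row 653–691; LTV 56.8% → column ≤58%. Grid cell → 5.5%.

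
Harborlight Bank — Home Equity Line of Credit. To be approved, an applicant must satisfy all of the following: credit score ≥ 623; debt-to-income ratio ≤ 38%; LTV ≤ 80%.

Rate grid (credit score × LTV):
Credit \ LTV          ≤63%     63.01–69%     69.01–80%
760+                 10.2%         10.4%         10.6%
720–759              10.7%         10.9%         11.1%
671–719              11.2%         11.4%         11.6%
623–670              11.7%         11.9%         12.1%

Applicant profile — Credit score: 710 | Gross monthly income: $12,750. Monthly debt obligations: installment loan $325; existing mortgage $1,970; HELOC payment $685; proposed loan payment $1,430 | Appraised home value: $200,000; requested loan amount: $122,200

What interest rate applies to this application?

11.2%

Credit score 710 ≥ 623; Total monthly debts = (325 + 1,970 + 685 + 1,430) = 4,410. DTI: 4,410 ÷ 12,750 = 34.6%, within the 38% cap
LTV = 122,200/200,000 = 61.1% ≤ 80%
Row: 710 falls in 671–719. Column: 61.1% falls in ≤63%. Rate = 11.2%.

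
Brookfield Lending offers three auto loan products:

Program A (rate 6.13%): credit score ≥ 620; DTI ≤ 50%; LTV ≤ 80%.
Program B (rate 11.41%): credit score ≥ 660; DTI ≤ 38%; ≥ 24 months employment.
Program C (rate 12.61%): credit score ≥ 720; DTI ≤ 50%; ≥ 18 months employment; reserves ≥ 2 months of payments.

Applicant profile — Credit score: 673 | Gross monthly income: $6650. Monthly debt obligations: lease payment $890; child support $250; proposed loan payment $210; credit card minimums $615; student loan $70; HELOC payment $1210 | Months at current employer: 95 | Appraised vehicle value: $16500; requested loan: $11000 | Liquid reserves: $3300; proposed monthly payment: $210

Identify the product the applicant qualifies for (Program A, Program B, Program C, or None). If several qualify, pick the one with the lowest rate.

Total debts = (890 + 250 + 210 + 615 + 70 + 1,210) = 3,245; DTI = 3,245/6,650 = 48.8%.
LTV = 11,000/16,500 = 66.7%.
Reserves = 3,300/210 = 15.7 months.
Program A: score 673 ≥ 620; DTI 48.8% ≤ 50%; LTV 66.7% ≤ 80% → qualifies.
Program B: score 673 ≥ 660; DTI 48.8% > 38%; employment 95 ≥ 24 mo → does not qualify.
Program C: score 673 < 720; DTI 48.8% ≤ 50%; employment 95 ≥ 18 mo; reserves 15.7 ≥ 2 mo → does not qualify.

Program A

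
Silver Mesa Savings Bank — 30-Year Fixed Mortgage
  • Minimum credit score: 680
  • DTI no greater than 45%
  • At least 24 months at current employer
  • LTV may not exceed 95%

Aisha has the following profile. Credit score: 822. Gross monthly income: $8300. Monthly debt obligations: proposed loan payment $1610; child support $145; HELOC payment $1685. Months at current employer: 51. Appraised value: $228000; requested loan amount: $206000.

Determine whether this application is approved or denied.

Credit score 822 ≥ 680 (meets)
Total monthly debts = (1,610 + 145 + 1,685) = 3,440. Debt-to-income = 3,440/8,300 = 41.4% — meets 45% limit
Employment 51 ≥ 24 months
LTV: 206,000 ÷ 228,000 = 90.4%, within 95% cap
All criteria satisfied.

Approved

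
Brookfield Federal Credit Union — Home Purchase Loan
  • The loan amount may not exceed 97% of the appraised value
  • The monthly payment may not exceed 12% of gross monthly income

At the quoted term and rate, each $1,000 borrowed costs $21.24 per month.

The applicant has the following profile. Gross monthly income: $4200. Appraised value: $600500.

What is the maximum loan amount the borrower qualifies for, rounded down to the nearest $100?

$23,700

Payment cap: 12% × $4,200 = $504/month.
At $21.24 per $1,000, that supports 504/21.24 × 1,000 ≈ $23,728 → $23,700.
LTV cap: 97% × $600,500 = $582,485 → $582,400.
Binding constraint: payment-to-income.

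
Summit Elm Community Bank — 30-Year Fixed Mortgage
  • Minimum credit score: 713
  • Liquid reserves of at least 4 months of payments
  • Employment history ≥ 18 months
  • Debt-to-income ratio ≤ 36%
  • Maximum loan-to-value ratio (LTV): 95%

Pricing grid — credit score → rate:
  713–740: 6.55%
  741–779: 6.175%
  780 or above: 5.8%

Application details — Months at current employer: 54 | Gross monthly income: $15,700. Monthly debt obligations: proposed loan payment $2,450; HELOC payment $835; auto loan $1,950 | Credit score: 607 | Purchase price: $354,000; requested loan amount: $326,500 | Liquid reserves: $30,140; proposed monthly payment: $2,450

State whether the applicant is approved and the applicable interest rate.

Denied

Credit score 607 < 713 (below minimum)
Reserves = 30,140/2,450 = 12.3 months ≥ 4
Employment 54 ≥ 18 months
Total monthly debts = (2,450 + 835 + 1,950) = 5,235. DTI = 5,235/15,700 = 33.3% ≤ 36%
Loan-to-value = 326,500/354,000 = 92.2% — pass (95% max)
Not all requirements met → denied.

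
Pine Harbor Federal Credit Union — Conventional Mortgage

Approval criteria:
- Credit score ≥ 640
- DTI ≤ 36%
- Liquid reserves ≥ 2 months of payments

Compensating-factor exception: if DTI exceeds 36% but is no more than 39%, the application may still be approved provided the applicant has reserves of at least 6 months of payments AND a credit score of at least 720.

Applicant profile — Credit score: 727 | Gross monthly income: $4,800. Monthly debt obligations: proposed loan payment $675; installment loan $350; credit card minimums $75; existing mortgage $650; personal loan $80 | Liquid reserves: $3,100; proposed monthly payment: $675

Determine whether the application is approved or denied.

Credit score 727 ≥ 640 (meets base)
Total debts = (675 + 350 + 75 + 650 + 80) = 1,830. DTI = 1,830/4,800 = 38.1% > 36% — standard DTI limit exceeded.
Liquid reserves cover 3,100/675 = 4.6 months — ≥ 2 required
DTI 38.1% is within the 36%–39% exception band; checking compensating factors.
Override check — reserves: 4.6 mo (short of 6); score: 727 (ok).
Compensating-factor requirement not fully met.

Denied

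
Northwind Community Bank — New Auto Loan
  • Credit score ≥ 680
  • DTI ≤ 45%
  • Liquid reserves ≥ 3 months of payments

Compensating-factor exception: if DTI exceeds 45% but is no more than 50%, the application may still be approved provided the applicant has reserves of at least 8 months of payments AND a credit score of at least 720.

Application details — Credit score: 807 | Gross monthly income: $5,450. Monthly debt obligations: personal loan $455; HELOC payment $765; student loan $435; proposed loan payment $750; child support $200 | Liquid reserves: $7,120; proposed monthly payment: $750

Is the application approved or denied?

Approved

Credit score 807 ≥ 680 (meets base)
Total debts = (455 + 765 + 435 + 750 + 200) = 2,605. DTI = 2,605/5,450 = 47.8% > 45% — standard DTI limit exceeded.
Liquid reserves cover 7,120/750 = 9.5 months — ≥ 3 required
DTI 47.8% is within the 45%–50% exception band; checking compensating factors.
Reserves 9.5 ≥ 8 months; credit score 807 ≥ 720.
Both override conditions satisfied; DTI exception granted.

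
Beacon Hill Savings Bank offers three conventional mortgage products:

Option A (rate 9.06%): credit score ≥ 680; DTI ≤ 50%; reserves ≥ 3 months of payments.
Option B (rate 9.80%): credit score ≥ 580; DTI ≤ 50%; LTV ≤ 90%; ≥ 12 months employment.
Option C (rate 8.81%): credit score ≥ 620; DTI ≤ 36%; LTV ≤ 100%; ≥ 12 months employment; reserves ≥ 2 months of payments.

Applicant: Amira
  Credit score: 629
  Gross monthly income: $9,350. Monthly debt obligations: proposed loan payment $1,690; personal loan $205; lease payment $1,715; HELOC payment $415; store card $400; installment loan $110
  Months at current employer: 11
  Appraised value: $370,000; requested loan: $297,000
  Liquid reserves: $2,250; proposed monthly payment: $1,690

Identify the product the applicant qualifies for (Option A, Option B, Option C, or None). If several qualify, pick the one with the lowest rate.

None

Total debts = (1,690 + 205 + 1,715 + 415 + 400 + 110) = 4,535; DTI = 4,535/9,350 = 48.5%.
LTV = 297,000/370,000 = 80.3%.
Reserves = 2,250/1,690 = 1.3 months.
Option A: score 629 < 680; DTI 48.5% ≤ 50%; reserves 1.3 < 3 mo → does not qualify.
Option B: score 629 ≥ 580; DTI 48.5% ≤ 50%; LTV 80.3% ≤ 90%; employment 11 < 12 mo → does not qualify.
Option C: score 629 ≥ 620; DTI 48.5% > 36%; LTV 80.3% ≤ 100%; employment 11 < 12 mo; reserves 1.3 < 2 mo → does not qualify.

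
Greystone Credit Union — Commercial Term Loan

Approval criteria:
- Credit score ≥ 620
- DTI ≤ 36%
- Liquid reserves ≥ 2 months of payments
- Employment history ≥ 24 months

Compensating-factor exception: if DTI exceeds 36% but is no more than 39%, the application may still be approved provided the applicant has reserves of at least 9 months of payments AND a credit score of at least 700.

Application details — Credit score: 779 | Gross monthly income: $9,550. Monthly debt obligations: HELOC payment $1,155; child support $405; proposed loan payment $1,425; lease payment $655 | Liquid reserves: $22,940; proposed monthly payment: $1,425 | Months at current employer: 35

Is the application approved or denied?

Approved

Credit score 779 ≥ 620 (meets base)
Total debts = (1,155 + 405 + 1,425 + 655) = 3,640. DTI = 3,640/9,550 = 38.1% > 36% — standard DTI limit exceeded.
Reserves = 22,940/1,425 = 16.1 months ≥ 2
Employment 35 ≥ 24 months
38.1% falls in the override range (36%–39%), so the compensating-factor test applies.
Reserves 16.1 ≥ 9 months; credit score 779 ≥ 700.
Both override conditions satisfied; DTI exception granted.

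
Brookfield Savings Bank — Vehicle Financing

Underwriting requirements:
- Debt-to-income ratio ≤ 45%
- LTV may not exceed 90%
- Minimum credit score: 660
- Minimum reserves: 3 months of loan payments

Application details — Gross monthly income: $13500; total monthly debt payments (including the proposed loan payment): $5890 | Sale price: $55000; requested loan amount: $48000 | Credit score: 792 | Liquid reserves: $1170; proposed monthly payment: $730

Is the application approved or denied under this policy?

Debt-to-income = 5,890/13,500 = 43.6% — meets 45% limit
LTV: 48,000 ÷ 55,000 = 87.3%, within 90% cap
Credit score 792 ≥ 660 (meets)
Liquid reserves cover 1,170/730 = 1.6 months — < 3 required
Fails on reserves.

Denied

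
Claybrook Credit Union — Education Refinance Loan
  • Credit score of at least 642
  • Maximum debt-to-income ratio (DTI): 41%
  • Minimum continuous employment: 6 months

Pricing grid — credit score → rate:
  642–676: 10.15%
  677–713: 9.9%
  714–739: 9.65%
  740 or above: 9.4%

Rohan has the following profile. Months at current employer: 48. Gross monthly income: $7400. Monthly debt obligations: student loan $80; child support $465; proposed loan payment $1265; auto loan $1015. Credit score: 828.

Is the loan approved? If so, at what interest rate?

Approved at 9.4%

Credit score 828 ≥ 642 (meets minimum)
Employment 48 ≥ 6 months
Total monthly debts = (80 + 465 + 1,265 + 1,015) = 2,825. DTI: 2,825 ÷ 7,400 = 38.2%, within the 41% cap
All requirements met. Score 828 falls in the 740 or above tier → 9.4%.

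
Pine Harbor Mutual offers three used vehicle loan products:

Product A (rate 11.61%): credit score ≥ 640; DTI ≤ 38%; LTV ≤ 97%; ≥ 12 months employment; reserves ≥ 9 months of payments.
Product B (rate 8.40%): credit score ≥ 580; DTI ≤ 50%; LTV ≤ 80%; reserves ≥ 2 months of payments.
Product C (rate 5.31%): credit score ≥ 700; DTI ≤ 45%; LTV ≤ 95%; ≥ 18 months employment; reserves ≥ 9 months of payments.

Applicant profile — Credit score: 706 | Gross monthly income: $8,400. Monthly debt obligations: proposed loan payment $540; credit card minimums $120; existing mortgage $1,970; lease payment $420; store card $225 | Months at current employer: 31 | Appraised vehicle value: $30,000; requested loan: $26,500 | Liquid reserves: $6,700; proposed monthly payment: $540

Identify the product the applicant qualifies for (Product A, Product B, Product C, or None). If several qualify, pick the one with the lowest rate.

Total debts = (540 + 120 + 1,970 + 420 + 225) = 3,275; DTI = 3,275/8,400 = 39%.
LTV = 26,500/30,000 = 88.3%.
Reserves = 6,700/540 = 12.4 months.
Product A: score 706 ≥ 640; DTI 39% > 38%; LTV 88.3% ≤ 97%; employment 31 ≥ 12 mo; reserves 12.4 ≥ 9 mo → does not qualify.
Product B: score 706 ≥ 580; DTI 39% ≤ 50%; LTV 88.3% > 80%; reserves 12.4 ≥ 2 mo → does not qualify.
Product C: score 706 ≥ 700; DTI 39% ≤ 45%; LTV 88.3% ≤ 95%; employment 31 ≥ 18 mo; reserves 12.4 ≥ 9 mo → qualifies.

Product C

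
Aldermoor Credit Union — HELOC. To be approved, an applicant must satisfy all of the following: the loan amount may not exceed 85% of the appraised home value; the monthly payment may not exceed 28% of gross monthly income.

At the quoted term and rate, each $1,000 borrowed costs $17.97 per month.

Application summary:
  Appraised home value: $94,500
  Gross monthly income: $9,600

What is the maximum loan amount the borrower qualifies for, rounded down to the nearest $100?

$80,300

Payment cap: 28% × $9,600 = $2,688/month.
At $17.97 per $1,000, that supports 2,688/17.97 × 1,000 ≈ $149,582 → $149,500.
LTV cap: 85% × $94,500 = $80,325 → $80,300.
Binding constraint: loan-to-value.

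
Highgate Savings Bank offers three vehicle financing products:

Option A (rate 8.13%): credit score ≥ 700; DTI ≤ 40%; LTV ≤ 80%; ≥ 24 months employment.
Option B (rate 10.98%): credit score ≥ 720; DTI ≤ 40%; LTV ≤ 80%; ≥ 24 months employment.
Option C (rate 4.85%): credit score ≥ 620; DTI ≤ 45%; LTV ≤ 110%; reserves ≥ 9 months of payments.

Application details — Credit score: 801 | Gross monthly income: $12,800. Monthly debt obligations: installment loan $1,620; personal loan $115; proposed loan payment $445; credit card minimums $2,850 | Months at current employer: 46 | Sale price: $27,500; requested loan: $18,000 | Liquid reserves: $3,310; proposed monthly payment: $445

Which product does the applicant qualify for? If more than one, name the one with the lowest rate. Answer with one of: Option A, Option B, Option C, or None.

Option A

Total debts = (1,620 + 115 + 445 + 2,850) = 5,030; DTI = 5,030/12,800 = 39.3%.
LTV = 18,000/27,500 = 65.5%.
Reserves = 3,310/445 = 7.4 months.
Option A: score 801 ≥ 700; DTI 39.3% ≤ 40%; LTV 65.5% ≤ 80%; employment 46 ≥ 24 mo → qualifies.
Option B: score 801 ≥ 720; DTI 39.3% ≤ 40%; LTV 65.5% ≤ 80%; employment 46 ≥ 24 mo → qualifies.
Option C: score 801 ≥ 620; DTI 39.3% ≤ 45%; LTV 65.5% ≤ 110%; reserves 7.4 < 9 mo → does not qualify.
Qualifying: Option A, Option B. Lowest rate is 8.13% → Option A.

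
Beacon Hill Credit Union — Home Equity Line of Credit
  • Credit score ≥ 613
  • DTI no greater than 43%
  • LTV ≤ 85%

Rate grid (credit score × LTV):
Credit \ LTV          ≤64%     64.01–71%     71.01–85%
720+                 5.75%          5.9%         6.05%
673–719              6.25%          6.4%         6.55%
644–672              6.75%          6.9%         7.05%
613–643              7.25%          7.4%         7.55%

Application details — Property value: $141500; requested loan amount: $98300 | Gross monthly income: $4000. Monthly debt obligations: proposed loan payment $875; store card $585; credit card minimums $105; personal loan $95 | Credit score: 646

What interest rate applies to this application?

6.9%

Credit score 646 ≥ 613; Total monthly debts = (875 + 585 + 105 + 95) = 1,660. DTI = 1,660/4,000 = 41.5% ≤ 43%
Loan-to-value = 98,300/141,500 = 69.5% — pass (85% max)
Row: 646 falls in 644–672. Column: 69.5% falls in 64.01–71%. Rate = 6.9%.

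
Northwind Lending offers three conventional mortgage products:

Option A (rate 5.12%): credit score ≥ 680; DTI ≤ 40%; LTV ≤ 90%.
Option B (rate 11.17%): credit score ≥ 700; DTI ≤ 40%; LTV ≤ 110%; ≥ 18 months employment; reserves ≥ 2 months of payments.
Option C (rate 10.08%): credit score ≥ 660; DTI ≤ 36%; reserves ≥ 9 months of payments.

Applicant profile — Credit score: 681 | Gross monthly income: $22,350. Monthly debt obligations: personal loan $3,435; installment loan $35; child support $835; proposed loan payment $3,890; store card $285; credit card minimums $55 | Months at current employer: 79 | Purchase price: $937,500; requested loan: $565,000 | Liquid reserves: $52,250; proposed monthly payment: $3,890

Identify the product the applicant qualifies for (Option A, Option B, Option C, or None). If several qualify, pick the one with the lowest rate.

Option A

Total debts = (3,435 + 35 + 835 + 3,890 + 285 + 55) = 8,535; DTI = 8,535/22,350 = 38.2%.
LTV = 565,000/937,500 = 60.3%.
Reserves = 52,250/3,890 = 13.4 months.
Option A: score 681 ≥ 680; DTI 38.2% ≤ 40%; LTV 60.3% ≤ 90% → qualifies.
Option B: score 681 < 700; DTI 38.2% ≤ 40%; LTV 60.3% ≤ 110%; employment 79 ≥ 18 mo; reserves 13.4 ≥ 2 mo → does not qualify.
Option C: score 681 ≥ 660; DTI 38.2% > 36%; reserves 13.4 ≥ 9 mo → does not qualify.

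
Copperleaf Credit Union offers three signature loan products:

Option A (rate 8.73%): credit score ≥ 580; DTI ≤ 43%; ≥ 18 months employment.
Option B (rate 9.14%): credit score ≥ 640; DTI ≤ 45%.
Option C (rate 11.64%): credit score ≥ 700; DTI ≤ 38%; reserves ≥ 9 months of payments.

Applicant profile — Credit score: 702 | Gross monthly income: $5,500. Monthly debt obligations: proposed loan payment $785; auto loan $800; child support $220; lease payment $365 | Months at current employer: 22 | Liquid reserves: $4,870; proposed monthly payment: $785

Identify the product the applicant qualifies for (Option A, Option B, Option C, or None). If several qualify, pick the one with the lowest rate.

Total debts = (785 + 800 + 220 + 365) = 2,170; DTI = 2,170/5,500 = 39.5%.
Reserves = 4,870/785 = 6.2 months.
Option A: score 702 ≥ 580; DTI 39.5% ≤ 43%; employment 22 ≥ 18 mo → qualifies.
Option B: score 702 ≥ 640; DTI 39.5% ≤ 45% → qualifies.
Option C: score 702 ≥ 700; DTI 39.5% > 38%; reserves 6.2 < 9 mo → does not qualify.
Qualifying: Option A, Option B. Lowest rate is 8.73% → Option A.

Option A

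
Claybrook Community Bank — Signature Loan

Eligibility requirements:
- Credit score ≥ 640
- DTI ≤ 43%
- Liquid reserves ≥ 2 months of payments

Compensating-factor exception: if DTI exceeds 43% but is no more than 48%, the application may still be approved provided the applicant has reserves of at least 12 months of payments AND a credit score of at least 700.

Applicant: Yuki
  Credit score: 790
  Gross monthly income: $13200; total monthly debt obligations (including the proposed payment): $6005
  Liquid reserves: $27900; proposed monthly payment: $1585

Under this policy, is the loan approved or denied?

Credit score 790 ≥ 640 (meets base)
DTI = 6,005/13,200 = 45.5% > 43% — standard DTI limit exceeded.
Liquid reserves cover 27,900/1,585 = 17.6 months — ≥ 2 required
45.5% falls in the override range (43%–48%), so the compensating-factor test applies.
Override check — reserves: 17.6 mo (ok); score: 790 (ok).
Both compensating conditions met → exception applies.

Approved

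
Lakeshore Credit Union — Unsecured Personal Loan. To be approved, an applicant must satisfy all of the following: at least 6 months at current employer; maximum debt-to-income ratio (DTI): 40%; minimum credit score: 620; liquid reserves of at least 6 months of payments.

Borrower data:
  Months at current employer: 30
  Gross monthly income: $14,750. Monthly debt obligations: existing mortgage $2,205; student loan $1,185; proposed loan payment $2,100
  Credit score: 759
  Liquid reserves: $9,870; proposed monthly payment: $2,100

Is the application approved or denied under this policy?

Employment 30 ≥ 6 months
Total monthly debts = (2,205 + 1,185 + 2,100) = 5,490. DTI: 5,490 ÷ 14,750 = 37.2%, within the 40% cap
Credit score 759 ≥ 620 (meets)
Reserves: 9,870 ÷ 2,100 = 4.7 months (below 6-month minimum)
Fails on reserves.

Denied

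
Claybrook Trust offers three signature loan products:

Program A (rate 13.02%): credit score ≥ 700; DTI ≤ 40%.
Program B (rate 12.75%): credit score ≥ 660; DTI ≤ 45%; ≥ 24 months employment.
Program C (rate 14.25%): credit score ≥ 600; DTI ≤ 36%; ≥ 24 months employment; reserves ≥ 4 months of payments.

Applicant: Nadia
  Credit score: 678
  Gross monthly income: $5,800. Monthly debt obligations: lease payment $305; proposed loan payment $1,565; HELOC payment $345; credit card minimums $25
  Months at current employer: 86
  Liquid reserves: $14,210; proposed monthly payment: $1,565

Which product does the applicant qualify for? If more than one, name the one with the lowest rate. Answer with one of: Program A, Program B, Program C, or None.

Total debts = (305 + 1,565 + 345 + 25) = 2,240; DTI = 2,240/5,800 = 38.6%.
Reserves = 14,210/1,565 = 9.1 months.
Program A: score 678 < 700; DTI 38.6% ≤ 40% → does not qualify.
Program B: score 678 ≥ 660; DTI 38.6% ≤ 45%; employment 86 ≥ 24 mo → qualifies.
Program C: score 678 ≥ 600; DTI 38.6% > 36%; employment 86 ≥ 24 mo; reserves 9.1 ≥ 4 mo → does not qualify.

Program B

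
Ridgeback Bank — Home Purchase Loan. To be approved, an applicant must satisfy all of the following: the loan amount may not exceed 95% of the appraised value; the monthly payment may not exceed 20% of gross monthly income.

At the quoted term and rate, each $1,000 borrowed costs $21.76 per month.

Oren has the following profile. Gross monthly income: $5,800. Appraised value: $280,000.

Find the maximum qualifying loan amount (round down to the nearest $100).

Payment cap: 20% × $5,800 = $1,160/month.
At $21.76 per $1,000, that supports 1,160/21.76 × 1,000 ≈ $53,308 → $53,300.
LTV cap: 95% × $280,000 = $266,000 → $266,000.
Binding constraint: payment-to-income.

$53,300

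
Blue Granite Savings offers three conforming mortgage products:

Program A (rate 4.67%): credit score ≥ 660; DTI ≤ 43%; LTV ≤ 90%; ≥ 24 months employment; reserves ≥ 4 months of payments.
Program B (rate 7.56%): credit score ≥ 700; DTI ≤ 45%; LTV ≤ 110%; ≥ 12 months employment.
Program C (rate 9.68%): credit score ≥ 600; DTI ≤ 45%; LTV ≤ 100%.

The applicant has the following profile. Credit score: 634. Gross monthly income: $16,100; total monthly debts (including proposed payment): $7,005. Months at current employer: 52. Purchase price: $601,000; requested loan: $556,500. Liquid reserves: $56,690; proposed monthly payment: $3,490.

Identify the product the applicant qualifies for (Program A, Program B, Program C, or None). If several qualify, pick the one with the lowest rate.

DTI = 7,005/16,100 = 43.5%.
LTV = 556,500/601,000 = 92.6%.
Reserves = 56,690/3,490 = 16.2 months.
Program A: score 634 < 660; DTI 43.5% > 43%; LTV 92.6% > 90%; employment 52 ≥ 24 mo; reserves 16.2 ≥ 4 mo → does not qualify.
Program B: score 634 < 700; DTI 43.5% ≤ 45%; LTV 92.6% ≤ 110%; employment 52 ≥ 12 mo → does not qualify.
Program C: score 634 ≥ 600; DTI 43.5% ≤ 45%; LTV 92.6% ≤ 100% → qualifies.

Program C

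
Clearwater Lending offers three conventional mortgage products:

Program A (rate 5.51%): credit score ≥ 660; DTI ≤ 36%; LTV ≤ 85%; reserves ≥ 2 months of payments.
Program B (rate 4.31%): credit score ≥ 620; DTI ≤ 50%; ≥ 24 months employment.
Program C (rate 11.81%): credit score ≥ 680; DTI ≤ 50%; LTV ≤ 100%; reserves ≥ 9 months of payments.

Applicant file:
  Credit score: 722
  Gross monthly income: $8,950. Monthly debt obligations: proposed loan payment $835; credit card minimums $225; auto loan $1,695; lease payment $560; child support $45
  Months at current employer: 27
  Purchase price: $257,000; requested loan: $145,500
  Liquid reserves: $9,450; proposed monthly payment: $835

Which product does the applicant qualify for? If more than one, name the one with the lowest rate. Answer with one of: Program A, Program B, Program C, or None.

Total debts = (835 + 225 + 1,695 + 560 + 45) = 3,360; DTI = 3,360/8,950 = 37.5%.
LTV = 145,500/257,000 = 56.6%.
Reserves = 9,450/835 = 11.3 months.
Program A: score 722 ≥ 660; DTI 37.5% > 36%; LTV 56.6% ≤ 85%; reserves 11.3 ≥ 2 mo → does not qualify.
Program B: score 722 ≥ 620; DTI 37.5% ≤ 50%; employment 27 ≥ 24 mo → qualifies.
Program C: score 722 ≥ 680; DTI 37.5% ≤ 50%; LTV 56.6% ≤ 100%; reserves 11.3 ≥ 9 mo → qualifies.
Qualifying: Program B, Program C. Lowest rate is 4.31% → Program B.

Program B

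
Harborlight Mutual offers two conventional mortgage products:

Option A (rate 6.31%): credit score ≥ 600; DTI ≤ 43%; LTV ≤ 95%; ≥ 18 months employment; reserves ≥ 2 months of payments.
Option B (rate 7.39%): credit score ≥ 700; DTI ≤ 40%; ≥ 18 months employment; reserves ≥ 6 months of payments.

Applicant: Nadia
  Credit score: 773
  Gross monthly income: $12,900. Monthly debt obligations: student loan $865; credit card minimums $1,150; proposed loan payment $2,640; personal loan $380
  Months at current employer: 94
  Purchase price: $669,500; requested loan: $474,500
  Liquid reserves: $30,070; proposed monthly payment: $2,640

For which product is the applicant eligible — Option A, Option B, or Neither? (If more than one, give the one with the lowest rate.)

Total debts = (865 + 1,150 + 2,640 + 380) = 5,035; DTI = 5,035/12,900 = 39%.
LTV = 474,500/669,500 = 70.9%.
Reserves = 30,070/2,640 = 11.4 months.
Option A: score 773 ≥ 600; DTI 39% ≤ 43%; LTV 70.9% ≤ 95%; employment 94 ≥ 18 mo; reserves 11.4 ≥ 2 mo → qualifies.
Option B: score 773 ≥ 700; DTI 39% ≤ 40%; employment 94 ≥ 18 mo; reserves 11.4 ≥ 6 mo → qualifies.
Qualifying: Option A, Option B. Lowest rate is 6.31% → Option A.

Option A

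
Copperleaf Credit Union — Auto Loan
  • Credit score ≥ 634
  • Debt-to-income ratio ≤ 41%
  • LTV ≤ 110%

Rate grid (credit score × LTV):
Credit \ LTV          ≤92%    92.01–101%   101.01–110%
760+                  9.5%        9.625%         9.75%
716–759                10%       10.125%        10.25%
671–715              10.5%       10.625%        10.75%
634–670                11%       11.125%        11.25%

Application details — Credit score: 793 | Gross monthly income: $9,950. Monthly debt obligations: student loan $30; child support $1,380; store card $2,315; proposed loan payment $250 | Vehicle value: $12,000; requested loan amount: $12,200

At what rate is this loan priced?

9.75%

Credit score 793 ≥ 634; Total monthly debts = (30 + 1,380 + 2,315 + 250) = 3,975. DTI = 3,975/9,950 = 39.9% ≤ 41%
LTV: 12,200 ÷ 12,000 = 101.7%, within 110% cap
Credit 793 → row 760+; LTV 101.7% → column 101.01–110%. Grid cell → 9.75%.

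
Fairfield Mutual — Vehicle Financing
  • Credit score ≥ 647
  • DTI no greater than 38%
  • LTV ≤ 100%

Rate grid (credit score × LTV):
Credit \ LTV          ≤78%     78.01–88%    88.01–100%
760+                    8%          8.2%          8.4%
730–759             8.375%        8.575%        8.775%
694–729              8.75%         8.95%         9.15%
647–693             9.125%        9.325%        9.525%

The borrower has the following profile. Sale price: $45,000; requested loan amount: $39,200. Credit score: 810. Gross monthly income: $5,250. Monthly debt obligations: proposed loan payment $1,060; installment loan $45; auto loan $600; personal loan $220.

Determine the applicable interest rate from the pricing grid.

Credit score 810 ≥ 647; Total monthly debts = (1,060 + 45 + 600 + 220) = 1,925. DTI = 1,925/5,250 = 36.7% ≤ 38%
Loan-to-value = 39,200/45,000 = 87.1% — pass (100% max)
Score 810 is in the 760+ band; LTV 87.1% is in the 78.01–88% band → 8.2%.

8.2%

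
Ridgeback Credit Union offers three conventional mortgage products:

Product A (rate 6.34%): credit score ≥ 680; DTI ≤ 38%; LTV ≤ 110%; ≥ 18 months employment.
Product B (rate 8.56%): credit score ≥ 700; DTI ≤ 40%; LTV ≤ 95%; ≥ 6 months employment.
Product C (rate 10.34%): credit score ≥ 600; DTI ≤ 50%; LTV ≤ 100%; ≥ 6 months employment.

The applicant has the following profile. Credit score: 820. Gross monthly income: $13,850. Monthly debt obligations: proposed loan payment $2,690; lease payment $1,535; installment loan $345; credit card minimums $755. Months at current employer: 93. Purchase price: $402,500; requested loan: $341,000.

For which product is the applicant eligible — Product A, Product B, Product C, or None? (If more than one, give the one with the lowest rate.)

Total debts = (2,690 + 1,535 + 345 + 755) = 5,325; DTI = 5,325/13,850 = 38.4%.
LTV = 341,000/402,500 = 84.7%.
Product A: score 820 ≥ 680; DTI 38.4% > 38%; LTV 84.7% ≤ 110%; employment 93 ≥ 18 mo → does not qualify.
Product B: score 820 ≥ 700; DTI 38.4% ≤ 40%; LTV 84.7% ≤ 95%; employment 93 ≥ 6 mo → qualifies.
Product C: score 820 ≥ 600; DTI 38.4% ≤ 50%; LTV 84.7% ≤ 100%; employment 93 ≥ 6 mo → qualifies.
Qualifying: Product B, Product C. Lowest rate is 8.56% → Product B.

Product B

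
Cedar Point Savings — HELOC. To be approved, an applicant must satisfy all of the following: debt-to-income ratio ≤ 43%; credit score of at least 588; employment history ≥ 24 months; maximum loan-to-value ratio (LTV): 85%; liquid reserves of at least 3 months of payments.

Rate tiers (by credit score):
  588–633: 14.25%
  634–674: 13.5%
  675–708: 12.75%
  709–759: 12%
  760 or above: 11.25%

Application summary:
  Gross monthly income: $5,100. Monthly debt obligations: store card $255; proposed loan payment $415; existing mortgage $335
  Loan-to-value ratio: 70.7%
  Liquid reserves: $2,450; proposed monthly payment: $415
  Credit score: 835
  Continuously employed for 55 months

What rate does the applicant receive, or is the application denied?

Approved at 11.25%

Credit score 835 ≥ 588 (meets minimum)
LTV 70.7% — within 85%
Liquid reserves cover 2,450/415 = 5.9 months — ≥ 3 required
Employment 55 ≥ 24 months
Total monthly debts = (255 + 415 + 335) = 1,005. DTI: 1,005 ÷ 5,100 = 19.7%, within the 43% cap
All requirements met. Score 835 falls in the 760 or above tier → 11.25%.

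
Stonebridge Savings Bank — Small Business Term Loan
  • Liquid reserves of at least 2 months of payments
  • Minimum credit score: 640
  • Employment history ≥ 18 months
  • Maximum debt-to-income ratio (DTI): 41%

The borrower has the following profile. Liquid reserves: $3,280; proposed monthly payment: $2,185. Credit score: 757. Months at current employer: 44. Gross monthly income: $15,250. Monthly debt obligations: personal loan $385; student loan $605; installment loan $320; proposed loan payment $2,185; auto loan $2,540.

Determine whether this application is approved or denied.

Denied

Reserves = 3,280/2,185 = 1.5 months < 2
Credit score 757 ≥ 640 (meets)
Employment 44 ≥ 18 months
Total monthly debts = (385 + 605 + 320 + 2,185 + 2,540) = 6,035. DTI: 6,035 ÷ 15,250 = 39.6%, within the 41% cap
Fails on reserves.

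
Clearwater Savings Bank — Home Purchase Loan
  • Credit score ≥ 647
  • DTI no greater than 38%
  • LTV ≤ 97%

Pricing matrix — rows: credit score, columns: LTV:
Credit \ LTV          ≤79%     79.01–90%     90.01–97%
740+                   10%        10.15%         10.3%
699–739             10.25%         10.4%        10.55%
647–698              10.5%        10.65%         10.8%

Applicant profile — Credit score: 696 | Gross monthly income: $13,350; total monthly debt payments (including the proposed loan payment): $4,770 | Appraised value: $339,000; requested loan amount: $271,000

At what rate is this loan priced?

Credit score 696 ≥ 647; Debt-to-income = 4,770/13,350 = 35.7% — meets 38% limit
LTV = 271,000/339,000 = 79.9% ≤ 97%
Row: 696 falls in 647–698. Column: 79.9% falls in 79.01–90%. Rate = 10.65%.

10.65%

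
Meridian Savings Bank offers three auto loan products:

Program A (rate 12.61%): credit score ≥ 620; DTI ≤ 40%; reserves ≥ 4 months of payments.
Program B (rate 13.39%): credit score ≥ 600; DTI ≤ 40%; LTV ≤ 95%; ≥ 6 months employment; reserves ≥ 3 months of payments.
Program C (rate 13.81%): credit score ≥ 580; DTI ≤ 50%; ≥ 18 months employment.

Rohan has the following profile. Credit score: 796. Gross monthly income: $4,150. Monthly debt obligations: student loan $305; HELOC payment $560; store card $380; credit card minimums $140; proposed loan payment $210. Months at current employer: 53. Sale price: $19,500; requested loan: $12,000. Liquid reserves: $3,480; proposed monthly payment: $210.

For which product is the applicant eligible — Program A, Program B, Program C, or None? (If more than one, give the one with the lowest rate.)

Total debts = (305 + 560 + 380 + 140 + 210) = 1,595; DTI = 1,595/4,150 = 38.4%.
LTV = 12,000/19,500 = 61.5%.
Reserves = 3,480/210 = 16.6 months.
Program A: score 796 ≥ 620; DTI 38.4% ≤ 40%; reserves 16.6 ≥ 4 mo → qualifies.
Program B: score 796 ≥ 600; DTI 38.4% ≤ 40%; LTV 61.5% ≤ 95%; employment 53 ≥ 6 mo; reserves 16.6 ≥ 3 mo → qualifies.
Program C: score 796 ≥ 580; DTI 38.4% ≤ 50%; employment 53 ≥ 18 mo → qualifies.
Qualifying: Program A, Program B, Program C. Lowest rate is 12.61% → Program A.

Program A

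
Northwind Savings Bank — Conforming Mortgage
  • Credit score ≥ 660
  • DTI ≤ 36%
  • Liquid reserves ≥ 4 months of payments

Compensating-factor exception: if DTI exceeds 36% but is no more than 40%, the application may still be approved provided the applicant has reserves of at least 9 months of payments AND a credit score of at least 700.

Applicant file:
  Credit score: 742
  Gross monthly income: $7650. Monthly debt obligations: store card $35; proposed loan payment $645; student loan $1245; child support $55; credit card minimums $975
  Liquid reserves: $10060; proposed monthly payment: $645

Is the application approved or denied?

Approved

Credit score 742 ≥ 660 (meets base)
Total debts = (35 + 645 + 1,245 + 55 + 975) = 2,955. DTI: 2,955 ÷ 7,650 = 38.6%, over the 36% base limit.
Liquid reserves cover 10,060/645 = 15.6 months — ≥ 4 required
38.6% falls in the override range (36%–40%), so the compensating-factor test applies.
Override check — reserves: 15.6 mo (ok); score: 742 (ok).
Both override conditions satisfied; DTI exception granted.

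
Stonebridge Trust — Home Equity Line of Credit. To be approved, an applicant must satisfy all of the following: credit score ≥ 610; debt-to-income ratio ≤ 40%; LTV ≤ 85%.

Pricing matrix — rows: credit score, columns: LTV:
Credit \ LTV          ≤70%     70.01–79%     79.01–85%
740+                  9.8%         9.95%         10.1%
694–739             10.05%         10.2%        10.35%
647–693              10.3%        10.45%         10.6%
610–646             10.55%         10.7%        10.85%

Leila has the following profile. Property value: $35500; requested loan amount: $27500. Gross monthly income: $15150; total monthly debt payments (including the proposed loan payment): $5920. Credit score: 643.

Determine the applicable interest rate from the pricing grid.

10.7%

Credit score 643 ≥ 610; DTI: 5,920 ÷ 15,150 = 39.1%, within the 40% cap
Loan-to-value = 27,500/35,500 = 77.5% — pass (85% max)
Score 643 is in the 610–646 band; LTV 77.5% is in the 70.01–79% band → 10.7%.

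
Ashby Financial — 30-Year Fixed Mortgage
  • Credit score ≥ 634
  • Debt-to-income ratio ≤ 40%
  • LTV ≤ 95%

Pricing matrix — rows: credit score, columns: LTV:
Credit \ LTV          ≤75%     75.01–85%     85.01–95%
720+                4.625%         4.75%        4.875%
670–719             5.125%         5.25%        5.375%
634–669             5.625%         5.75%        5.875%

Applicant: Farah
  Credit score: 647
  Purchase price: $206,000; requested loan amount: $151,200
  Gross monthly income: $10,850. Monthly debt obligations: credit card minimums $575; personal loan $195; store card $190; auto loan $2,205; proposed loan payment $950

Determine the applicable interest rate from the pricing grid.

Credit score 647 ≥ 634; Total monthly debts = (575 + 195 + 190 + 2,205 + 950) = 4,115. DTI: 4,115 ÷ 10,850 = 37.9%, within the 40% cap
LTV = 151,200/206,000 = 73.4% ≤ 95%
Row: 647 falls in 634–669. Column: 73.4% falls in ≤75%. Rate = 5.625%.

5.625%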